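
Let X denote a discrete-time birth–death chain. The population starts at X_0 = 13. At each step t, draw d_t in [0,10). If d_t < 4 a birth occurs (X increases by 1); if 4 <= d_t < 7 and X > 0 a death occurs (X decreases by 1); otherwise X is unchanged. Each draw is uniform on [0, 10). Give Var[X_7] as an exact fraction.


X can drop by at most 1 per step and X_0 = 13 > T = 7, so X_t >= 13 − t >= 6 > 0 for every t <= 7: the floor at 0 (the 'and X > 0' condition) never binds. Hence X_7 = X_0 + Σ_{t<7} Y_t with i.i.d. increments Y_t = y(d_t) ∈ {+1, −1, 0}.
Outcome values over d=0..9: [1, 1, 1, 1, -1, -1, -1, 0, 0, 0]
Σy = 1, Σy² = 7, M = 10
μ = 1/10 = 1/10,  σ² = 7/10 − (1/10)² = 69/100
Independent increments: Var[X_7] = 7·σ² = 7·(69/100) = 483/100

483/100


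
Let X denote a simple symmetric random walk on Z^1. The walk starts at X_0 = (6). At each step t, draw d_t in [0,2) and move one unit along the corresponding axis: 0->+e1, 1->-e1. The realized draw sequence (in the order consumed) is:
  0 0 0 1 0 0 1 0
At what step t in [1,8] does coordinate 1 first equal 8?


2

t=0: X=(6), d=0 → +e1, X_1=(7)
t=1: X=(7), d=0 → +e1, X_2=(8)
t=2: X=(8), d=0 → +e1, X_3=(9)
t=3: X=(9), d=1 → -e1, X_4=(8)
t=4: X=(8), d=0 → +e1, X_5=(9)
t=5: X=(9), d=0 → +e1, X_6=(10)
t=6: X=(10), d=1 → -e1, X_7=(9)
t=7: X=(9), d=0 → +e1, X_8=(10)


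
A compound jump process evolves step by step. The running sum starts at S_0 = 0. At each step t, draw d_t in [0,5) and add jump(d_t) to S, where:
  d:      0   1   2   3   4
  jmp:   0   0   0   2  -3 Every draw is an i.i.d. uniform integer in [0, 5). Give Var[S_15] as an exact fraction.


Outcome values over d=0..4: [0, 0, 0, 2, -3]
Σy = -1, Σy² = 13, M = 5
μ = -1/5 = -1/5,  σ² = 13/5 − (-1/5)² = 64/25
Independent increments: Var[S_15] = 15·σ² = 15·(64/25) = 192/5

192/5


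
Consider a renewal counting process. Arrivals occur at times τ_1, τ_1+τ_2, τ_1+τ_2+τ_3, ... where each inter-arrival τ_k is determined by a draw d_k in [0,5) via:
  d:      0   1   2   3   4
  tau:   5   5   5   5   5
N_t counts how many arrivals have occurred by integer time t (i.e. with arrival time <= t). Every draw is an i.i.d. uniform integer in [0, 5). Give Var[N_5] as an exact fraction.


0

Inter-arrival values over d=0..4: [5, 5, 5, 5, 5]
Each d has probability 1/5, so the pmf of τ is: f(5) = 1
Let p_n(j) = P(N_n = j), with p_0 = [1]. Condition on τ_1: p_n(0) = P(τ > n), and for j >= 1, p_n(j) = Σ_{k<=n} f(k)·p_{n−k}(j−1)
p_1 = [1]  (j = 0)
p_2 = [1]  (j = 0)
p_3 = [1]  (j = 0)
p_4 = [1]  (j = 0)
p_5 = [0, 1]  (j = 0..1)
E[N_5] = Σ j·p_5(j) = 1;  E[N_5²] = Σ j²·p_5(j) = 1
Var[N_5] = 1 − (1)² = 0


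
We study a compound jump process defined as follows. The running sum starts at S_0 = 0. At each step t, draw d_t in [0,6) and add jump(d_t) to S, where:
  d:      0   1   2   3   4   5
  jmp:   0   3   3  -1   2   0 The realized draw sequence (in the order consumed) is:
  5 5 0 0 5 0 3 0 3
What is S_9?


-2

t=0: S=0, d=5, jump=0, S_1=0
t=1: S=0, d=5, jump=0, S_2=0
t=2: S=0, d=0, jump=0, S_3=0
t=3: S=0, d=0, jump=0, S_4=0
t=4: S=0, d=5, jump=0, S_5=0
t=5: S=0, d=0, jump=0, S_6=0
t=6: S=0, d=3, jump=-1, S_7=-1
t=7: S=-1, d=0, jump=0, S_8=-1
t=8: S=-1, d=3, jump=-1, S_9=-2


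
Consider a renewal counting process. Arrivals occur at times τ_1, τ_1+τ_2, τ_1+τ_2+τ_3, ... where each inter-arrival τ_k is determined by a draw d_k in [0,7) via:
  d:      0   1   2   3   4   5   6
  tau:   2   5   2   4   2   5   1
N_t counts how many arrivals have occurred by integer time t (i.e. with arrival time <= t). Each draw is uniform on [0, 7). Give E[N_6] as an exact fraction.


211254/117649

Inter-arrival values over d=0..6: [2, 5, 2, 4, 2, 5, 1]
Each d has probability 1/7, so the pmf of τ is: f(1) = 1/7, f(2) = 3/7, f(4) = 1/7, f(5) = 2/7
Renewal equation for m(n) = E[N_n]: condition on τ_1 = k (if k <= n, one arrival plus a fresh copy on the remaining n−k steps): m(n) = F(n) + Σ_{k<=n} f(k)·m(n−k), where F(n) = P(τ <= n) and m(0) = 0
m(1) = F(1) = 1/7
m(2) = F(2) + f(1)·m(1) = 4/7 + 1/7·1/7 = 29/49
m(3) = F(3) + f(1)·m(2) + f(2)·m(1) = 4/7 + 1/7·29/49 + 3/7·1/7 = 246/343
m(4) = F(4) + f(1)·m(3) + f(2)·m(2) = 5/7 + 1/7·246/343 + 3/7·29/49 = 2570/2401
m(5) = F(5) + f(1)·m(4) + f(2)·m(3) + f(4)·m(1) = 1 + 1/7·2570/2401 + 3/7·246/343 + 1/7·1/7 = 24886/16807
m(6) = F(6) + f(1)·m(5) + f(2)·m(4) + f(4)·m(2) + f(5)·m(1) = 1 + 1/7·24886/16807 + 3/7·2570/2401 + 1/7·29/49 + 2/7·1/7 = 211254/117649
E[N_6] = m(6) = 211254/117649


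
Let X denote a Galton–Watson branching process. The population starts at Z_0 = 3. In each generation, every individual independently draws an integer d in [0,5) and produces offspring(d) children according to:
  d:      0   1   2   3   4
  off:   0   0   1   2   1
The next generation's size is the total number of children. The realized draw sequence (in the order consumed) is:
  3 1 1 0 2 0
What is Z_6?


gen 0: Z_0=3, draws=[3, 1, 1], offspring=[2, 0, 0], Z_1=2
gen 1: Z_1=2, draws=[0, 2], offspring=[0, 1], Z_2=1
gen 2: Z_2=1, draws=[0], offspring=[0], Z_3=0
gen 3: Z_3=0, draws=[], offspring=[], Z_4=0
gen 4: Z_4=0, draws=[], offspring=[], Z_5=0
gen 5: Z_5=0, draws=[], offspring=[], Z_6=0

0


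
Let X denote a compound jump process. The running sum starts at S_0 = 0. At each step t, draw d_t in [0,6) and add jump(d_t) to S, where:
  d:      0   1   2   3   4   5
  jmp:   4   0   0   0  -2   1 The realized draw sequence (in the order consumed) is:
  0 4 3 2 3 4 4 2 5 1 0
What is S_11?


3

t=0: S=0, d=0, jump=4, S_1=4
t=1: S=4, d=4, jump=-2, S_2=2
t=2: S=2, d=3, jump=0, S_3=2
t=3: S=2, d=2, jump=0, S_4=2
t=4: S=2, d=3, jump=0, S_5=2
t=5: S=2, d=4, jump=-2, S_6=0
t=6: S=0, d=4, jump=-2, S_7=-2
t=7: S=-2, d=2, jump=0, S_8=-2
t=8: S=-2, d=5, jump=1, S_9=-1
t=9: S=-1, d=1, jump=0, S_10=-1
t=10: S=-1, d=0, jump=4, S_11=3


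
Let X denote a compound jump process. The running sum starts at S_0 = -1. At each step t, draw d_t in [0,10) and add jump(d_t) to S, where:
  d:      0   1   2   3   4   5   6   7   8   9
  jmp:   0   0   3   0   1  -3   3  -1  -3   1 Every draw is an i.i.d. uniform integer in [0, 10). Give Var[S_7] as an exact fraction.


Outcome values over d=0..9: [0, 0, 3, 0, 1, -3, 3, -1, -3, 1]
Σy = 1, Σy² = 39, M = 10
μ = 1/10 = 1/10,  σ² = 39/10 − (1/10)² = 389/100
Independent increments: Var[S_7] = 7·σ² = 7·(389/100) = 2723/100

2723/100


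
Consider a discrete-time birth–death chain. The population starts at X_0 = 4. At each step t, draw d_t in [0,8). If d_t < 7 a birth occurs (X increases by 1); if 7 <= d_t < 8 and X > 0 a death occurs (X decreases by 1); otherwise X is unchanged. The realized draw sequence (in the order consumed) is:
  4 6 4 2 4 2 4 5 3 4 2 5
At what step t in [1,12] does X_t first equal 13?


t=0: X=4, d=4 → birth, X_1=5
t=1: X=5, d=6 → birth, X_2=6
t=2: X=6, d=4 → birth, X_3=7
t=3: X=7, d=2 → birth, X_4=8
t=4: X=8, d=4 → birth, X_5=9
t=5: X=9, d=2 → birth, X_6=10
t=6: X=10, d=4 → birth, X_7=11
t=7: X=11, d=5 → birth, X_8=12
t=8: X=12, d=3 → birth, X_9=13
t=9: X=13, d=4 → birth, X_10=14
t=10: X=14, d=2 → birth, X_11=15
t=11: X=15, d=5 → birth, X_12=16

9


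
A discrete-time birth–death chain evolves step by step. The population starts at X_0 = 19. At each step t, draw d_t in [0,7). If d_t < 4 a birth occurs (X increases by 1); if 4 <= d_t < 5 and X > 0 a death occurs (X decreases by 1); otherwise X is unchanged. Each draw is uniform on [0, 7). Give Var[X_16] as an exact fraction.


X can drop by at most 1 per step and X_0 = 19 > T = 16, so X_t >= 19 − t >= 3 > 0 for every t <= 16: the floor at 0 (the 'and X > 0' condition) never binds. Hence X_16 = X_0 + Σ_{t<16} Y_t with i.i.d. increments Y_t = y(d_t) ∈ {+1, −1, 0}.
Outcome values over d=0..6: [1, 1, 1, 1, -1, 0, 0]
Σy = 3, Σy² = 5, M = 7
μ = 3/7 = 3/7,  σ² = 5/7 − (3/7)² = 26/49
Independent increments: Var[X_16] = 16·σ² = 16·(26/49) = 416/49

416/49


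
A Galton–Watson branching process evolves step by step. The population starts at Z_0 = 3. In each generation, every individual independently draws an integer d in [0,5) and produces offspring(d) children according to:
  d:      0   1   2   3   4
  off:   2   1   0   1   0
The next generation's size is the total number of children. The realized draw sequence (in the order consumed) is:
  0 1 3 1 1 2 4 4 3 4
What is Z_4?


gen 0: Z_0=3, draws=[0, 1, 3], offspring=[2, 1, 1], Z_1=4
gen 1: Z_1=4, draws=[1, 1, 2, 4], offspring=[1, 1, 0, 0], Z_2=2
gen 2: Z_2=2, draws=[4, 3], offspring=[0, 1], Z_3=1
gen 3: Z_3=1, draws=[4], offspring=[0], Z_4=0

0


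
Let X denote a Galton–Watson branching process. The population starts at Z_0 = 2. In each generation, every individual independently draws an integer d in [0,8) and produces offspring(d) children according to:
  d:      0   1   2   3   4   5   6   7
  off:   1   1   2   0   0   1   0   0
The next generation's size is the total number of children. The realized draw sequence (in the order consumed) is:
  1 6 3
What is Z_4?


gen 0: Z_0=2, draws=[1, 6], offspring=[1, 0], Z_1=1
gen 1: Z_1=1, draws=[3], offspring=[0], Z_2=0
gen 2: Z_2=0, draws=[], offspring=[], Z_3=0
gen 3: Z_3=0, draws=[], offspring=[], Z_4=0

0


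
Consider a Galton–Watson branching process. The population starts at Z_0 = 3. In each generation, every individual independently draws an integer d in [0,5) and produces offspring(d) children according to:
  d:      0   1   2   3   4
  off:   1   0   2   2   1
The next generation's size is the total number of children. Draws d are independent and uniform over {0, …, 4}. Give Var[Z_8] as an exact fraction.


Outcome values over d=0..4: [1, 0, 2, 2, 1]
Σy = 6, Σy² = 10, M = 5
μ = 6/5 = 6/5,  σ² = 10/5 − (6/5)² = 14/25
V_0 = 0, E_0 = 3
V_1 = 14/25·E_0 + (6/5)²·V_0 = 42/25;  E_1 = 18/5
V_2 = 14/25·E_1 + (6/5)²·V_1 = 2772/625;  E_2 = 108/25
V_3 = 14/25·E_2 + (6/5)²·V_2 = 137592/15625;  E_3 = 648/125
V_4 = 14/25·E_3 + (6/5)²·V_3 = 6087312/390625;  E_4 = 3888/625
V_5 = 14/25·E_4 + (6/5)²·V_4 = 253163232/9765625;  E_5 = 23328/3125
V_6 = 14/25·E_5 + (6/5)²·V_5 = 10134476352/244140625;  E_6 = 139968/15625
V_7 = 14/25·E_6 + (6/5)²·V_6 = 395459148672/6103515625;  E_7 = 839808/78125
V_8 = 14/25·E_7 + (6/5)²·V_7 = 15155069352192/152587890625;  E_8 = 5038848/390625

15155069352192/152587890625


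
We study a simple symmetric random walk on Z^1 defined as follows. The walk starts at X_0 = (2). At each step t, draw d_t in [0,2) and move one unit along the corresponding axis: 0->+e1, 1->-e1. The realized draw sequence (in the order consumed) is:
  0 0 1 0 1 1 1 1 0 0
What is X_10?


t=0: X=(2), d=0 → +e1, X_1=(3)
t=1: X=(3), d=0 → +e1, X_2=(4)
t=2: X=(4), d=1 → -e1, X_3=(3)
t=3: X=(3), d=0 → +e1, X_4=(4)
t=4: X=(4), d=1 → -e1, X_5=(3)
t=5: X=(3), d=1 → -e1, X_6=(2)
t=6: X=(2), d=1 → -e1, X_7=(1)
t=7: X=(1), d=1 → -e1, X_8=(0)
t=8: X=(0), d=0 → +e1, X_9=(1)
t=9: X=(1), d=0 → +e1, X_10=(2)

(2)


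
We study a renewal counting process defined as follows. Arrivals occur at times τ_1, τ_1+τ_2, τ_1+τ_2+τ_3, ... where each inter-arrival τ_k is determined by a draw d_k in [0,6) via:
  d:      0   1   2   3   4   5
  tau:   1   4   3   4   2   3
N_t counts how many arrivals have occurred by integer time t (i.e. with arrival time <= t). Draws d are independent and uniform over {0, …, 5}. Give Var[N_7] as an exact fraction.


Inter-arrival values over d=0..5: [1, 4, 3, 4, 2, 3]
Each d has probability 1/6, so the pmf of τ is: f(1) = 1/6, f(2) = 1/6, f(3) = 1/3, f(4) = 1/3
Let p_n(j) = P(N_n = j), with p_0 = [1]. Condition on τ_1: p_n(0) = P(τ > n), and for j >= 1, p_n(j) = Σ_{k<=n} f(k)·p_{n−k}(j−1)
p_1 = [5/6, 1/6]  (j = 0..1)
p_2 = [2/3, 11/36, 1/36]  (j = 0..2)
p_3 = [1/3, 7/12, 17/216, 1/216]  (j = 0..3)
p_4 = [0, 7/9, 11/54, 23/1296, 1/1296]  (j = 0..4)
p_5 = [0, 5/9, 83/216, 73/1296, 29/7776, 1/7776]  (j = 0..5)
p_6 = [0, 1/3, 14/27, 173/1296, 1/72, 35/46656, 1/46656]  (j = 0..6)
p_7 = [0, 1/9, 65/108, 317/1296, 19/486, 149/46656, 41/279936, 1/279936]  (j = 0..7)
E[N_7] = Σ j·p_7(j) = 621979/279936;  E[N_7²] = Σ j²·p_7(j) = 1520251/279936
Var[N_7] = 1520251/279936 − (621979/279936)² = 38715107495/78364164096

38715107495/78364164096


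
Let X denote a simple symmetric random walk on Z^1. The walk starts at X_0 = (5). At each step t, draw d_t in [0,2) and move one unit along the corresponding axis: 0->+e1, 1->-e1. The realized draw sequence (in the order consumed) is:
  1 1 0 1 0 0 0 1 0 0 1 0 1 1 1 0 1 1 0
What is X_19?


t=0: X=(5), d=1 → -e1, X_1=(4)
t=1: X=(4), d=1 → -e1, X_2=(3)
t=2: X=(3), d=0 → +e1, X_3=(4)
t=3: X=(4), d=1 → -e1, X_4=(3)
t=4: X=(3), d=0 → +e1, X_5=(4)
t=5: X=(4), d=0 → +e1, X_6=(5)
t=6: X=(5), d=0 → +e1, X_7=(6)
t=7: X=(6), d=1 → -e1, X_8=(5)
t=8: X=(5), d=0 → +e1, X_9=(6)
t=9: X=(6), d=0 → +e1, X_10=(7)
t=10: X=(7), d=1 → -e1, X_11=(6)
t=11: X=(6), d=0 → +e1, X_12=(7)
t=12: X=(7), d=1 → -e1, X_13=(6)
t=13: X=(6), d=1 → -e1, X_14=(5)
t=14: X=(5), d=1 → -e1, X_15=(4)
t=15: X=(4), d=0 → +e1, X_16=(5)
t=16: X=(5), d=1 → -e1, X_17=(4)
t=17: X=(4), d=1 → -e1, X_18=(3)
t=18: X=(3), d=0 → +e1, X_19=(4)

(4)


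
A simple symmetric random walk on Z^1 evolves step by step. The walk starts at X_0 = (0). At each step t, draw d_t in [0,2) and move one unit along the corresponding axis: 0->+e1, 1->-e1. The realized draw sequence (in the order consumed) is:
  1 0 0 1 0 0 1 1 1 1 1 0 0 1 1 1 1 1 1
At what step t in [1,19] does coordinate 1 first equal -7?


t=0: X=(0), d=1 → -e1, X_1=(-1)
t=1: X=(-1), d=0 → +e1, X_2=(0)
t=2: X=(0), d=0 → +e1, X_3=(1)
t=3: X=(1), d=1 → -e1, X_4=(0)
t=4: X=(0), d=0 → +e1, X_5=(1)
t=5: X=(1), d=0 → +e1, X_6=(2)
t=6: X=(2), d=1 → -e1, X_7=(1)
t=7: X=(1), d=1 → -e1, X_8=(0)
t=8: X=(0), d=1 → -e1, X_9=(-1)
t=9: X=(-1), d=1 → -e1, X_10=(-2)
t=10: X=(-2), d=1 → -e1, X_11=(-3)
t=11: X=(-3), d=0 → +e1, X_12=(-2)
t=12: X=(-2), d=0 → +e1, X_13=(-1)
t=13: X=(-1), d=1 → -e1, X_14=(-2)
t=14: X=(-2), d=1 → -e1, X_15=(-3)
t=15: X=(-3), d=1 → -e1, X_16=(-4)
t=16: X=(-4), d=1 → -e1, X_17=(-5)
t=17: X=(-5), d=1 → -e1, X_18=(-6)
t=18: X=(-6), d=1 → -e1, X_19=(-7)

19


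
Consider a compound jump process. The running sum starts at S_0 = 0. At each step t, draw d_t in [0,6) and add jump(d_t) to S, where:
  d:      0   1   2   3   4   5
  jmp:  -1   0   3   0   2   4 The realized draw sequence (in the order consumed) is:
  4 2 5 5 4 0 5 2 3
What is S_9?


21

t=0: S=0, d=4, jump=2, S_1=2
t=1: S=2, d=2, jump=3, S_2=5
t=2: S=5, d=5, jump=4, S_3=9
t=3: S=9, d=5, jump=4, S_4=13
t=4: S=13, d=4, jump=2, S_5=15
t=5: S=15, d=0, jump=-1, S_6=14
t=6: S=14, d=5, jump=4, S_7=18
t=7: S=18, d=2, jump=3, S_8=21
t=8: S=21, d=3, jump=0, S_9=21


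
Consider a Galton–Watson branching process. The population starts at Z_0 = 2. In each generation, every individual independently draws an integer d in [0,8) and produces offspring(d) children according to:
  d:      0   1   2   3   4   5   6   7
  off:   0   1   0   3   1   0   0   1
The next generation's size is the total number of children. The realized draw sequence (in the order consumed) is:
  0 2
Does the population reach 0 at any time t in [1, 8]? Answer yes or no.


yes

gen 0: Z_0=2, draws=[0, 2], offspring=[0, 0], Z_1=0
gen 1: Z_1=0, draws=[], offspring=[], Z_2=0
gen 2: Z_2=0, draws=[], offspring=[], Z_3=0
gen 3: Z_3=0, draws=[], offspring=[], Z_4=0
gen 4: Z_4=0, draws=[], offspring=[], Z_5=0
gen 5: Z_5=0, draws=[], offspring=[], Z_6=0
gen 6: Z_6=0, draws=[], offspring=[], Z_7=0
gen 7: Z_7=0, draws=[], offspring=[], Z_8=0


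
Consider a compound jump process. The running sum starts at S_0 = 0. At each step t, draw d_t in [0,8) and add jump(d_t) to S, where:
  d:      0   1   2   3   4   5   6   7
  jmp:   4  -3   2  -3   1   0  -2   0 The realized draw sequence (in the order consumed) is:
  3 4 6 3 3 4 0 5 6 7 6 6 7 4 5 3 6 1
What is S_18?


-18

t=0: S=0, d=3, jump=-3, S_1=-3
t=1: S=-3, d=4, jump=1, S_2=-2
t=2: S=-2, d=6, jump=-2, S_3=-4
t=3: S=-4, d=3, jump=-3, S_4=-7
t=4: S=-7, d=3, jump=-3, S_5=-10
t=5: S=-10, d=4, jump=1, S_6=-9
t=6: S=-9, d=0, jump=4, S_7=-5
t=7: S=-5, d=5, jump=0, S_8=-5
t=8: S=-5, d=6, jump=-2, S_9=-7
t=9: S=-7, d=7, jump=0, S_10=-7
t=10: S=-7, d=6, jump=-2, S_11=-9
t=11: S=-9, d=6, jump=-2, S_12=-11
t=12: S=-11, d=7, jump=0, S_13=-11
t=13: S=-11, d=4, jump=1, S_14=-10
t=14: S=-10, d=5, jump=0, S_15=-10
t=15: S=-10, d=3, jump=-3, S_16=-13
t=16: S=-13, d=6, jump=-2, S_17=-15
t=17: S=-15, d=1, jump=-3, S_18=-18


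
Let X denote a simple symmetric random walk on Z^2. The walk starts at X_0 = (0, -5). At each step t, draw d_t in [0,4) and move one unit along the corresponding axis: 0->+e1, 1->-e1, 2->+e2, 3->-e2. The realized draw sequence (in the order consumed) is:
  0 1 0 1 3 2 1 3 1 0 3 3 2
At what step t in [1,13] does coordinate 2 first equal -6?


5

t=0: X=(0, -5), d=0 → +e1, X_1=(1, -5)
t=1: X=(1, -5), d=1 → -e1, X_2=(0, -5)
t=2: X=(0, -5), d=0 → +e1, X_3=(1, -5)
t=3: X=(1, -5), d=1 → -e1, X_4=(0, -5)
t=4: X=(0, -5), d=3 → -e2, X_5=(0, -6)
t=5: X=(0, -6), d=2 → +e2, X_6=(0, -5)
t=6: X=(0, -5), d=1 → -e1, X_7=(-1, -5)
t=7: X=(-1, -5), d=3 → -e2, X_8=(-1, -6)
t=8: X=(-1, -6), d=1 → -e1, X_9=(-2, -6)
t=9: X=(-2, -6), d=0 → +e1, X_10=(-1, -6)
t=10: X=(-1, -6), d=3 → -e2, X_11=(-1, -7)
t=11: X=(-1, -7), d=3 → -e2, X_12=(-1, -8)
t=12: X=(-1, -8), d=2 → +e2, X_13=(-1, -7)


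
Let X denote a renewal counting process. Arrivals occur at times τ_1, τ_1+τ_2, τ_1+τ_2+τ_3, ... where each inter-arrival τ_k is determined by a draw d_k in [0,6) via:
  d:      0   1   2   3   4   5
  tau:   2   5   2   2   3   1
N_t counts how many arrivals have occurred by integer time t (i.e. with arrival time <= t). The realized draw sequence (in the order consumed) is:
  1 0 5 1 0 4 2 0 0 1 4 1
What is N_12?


3

draw d_1=1: τ_1=5, arrival time A_1=5
draw d_2=0: τ_2=2, arrival time A_2=7
draw d_3=5: τ_3=1, arrival time A_3=8
draw d_4=1: τ_4=5, arrival time A_4=13
draw d_5=0: τ_5=2, arrival time A_5=15
draw d_6=4: τ_6=3, arrival time A_6=18
draw d_7=2: τ_7=2, arrival time A_7=20
draw d_8=0: τ_8=2, arrival time A_8=22
draw d_9=0: τ_9=2, arrival time A_9=24
draw d_10=1: τ_10=5, arrival time A_10=29
draw d_11=4: τ_11=3, arrival time A_11=32
draw d_12=1: τ_12=5, arrival time A_12=37
N_t over t=0..12: 0:0 1:0 2:0 3:0 4:0 5:1 6:1 7:2 8:3 9:3 10:3 11:3 12:3


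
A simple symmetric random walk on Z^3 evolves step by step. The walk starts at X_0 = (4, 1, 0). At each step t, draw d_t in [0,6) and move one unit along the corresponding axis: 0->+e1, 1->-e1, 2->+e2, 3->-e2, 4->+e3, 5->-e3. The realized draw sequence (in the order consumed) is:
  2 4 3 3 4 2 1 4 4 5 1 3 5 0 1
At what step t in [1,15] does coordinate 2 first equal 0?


t=0: X=(4, 1, 0), d=2 → +e2, X_1=(4, 2, 0)
t=1: X=(4, 2, 0), d=4 → +e3, X_2=(4, 2, 1)
t=2: X=(4, 2, 1), d=3 → -e2, X_3=(4, 1, 1)
t=3: X=(4, 1, 1), d=3 → -e2, X_4=(4, 0, 1)
t=4: X=(4, 0, 1), d=4 → +e3, X_5=(4, 0, 2)
t=5: X=(4, 0, 2), d=2 → +e2, X_6=(4, 1, 2)
t=6: X=(4, 1, 2), d=1 → -e1, X_7=(3, 1, 2)
t=7: X=(3, 1, 2), d=4 → +e3, X_8=(3, 1, 3)
t=8: X=(3, 1, 3), d=4 → +e3, X_9=(3, 1, 4)
t=9: X=(3, 1, 4), d=5 → -e3, X_10=(3, 1, 3)
t=10: X=(3, 1, 3), d=1 → -e1, X_11=(2, 1, 3)
t=11: X=(2, 1, 3), d=3 → -e2, X_12=(2, 0, 3)
t=12: X=(2, 0, 3), d=5 → -e3, X_13=(2, 0, 2)
t=13: X=(2, 0, 2), d=0 → +e1, X_14=(3, 0, 2)
t=14: X=(3, 0, 2), d=1 → -e1, X_15=(2, 0, 2)

4


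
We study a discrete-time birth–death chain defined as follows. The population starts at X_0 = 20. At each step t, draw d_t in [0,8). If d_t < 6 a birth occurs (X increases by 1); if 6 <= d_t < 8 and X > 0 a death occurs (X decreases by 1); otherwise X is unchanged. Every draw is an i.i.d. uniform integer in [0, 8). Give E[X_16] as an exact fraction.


28

X can drop by at most 1 per step and X_0 = 20 > T = 16, so X_t >= 20 − t >= 4 > 0 for every t <= 16: the floor at 0 (the 'and X > 0' condition) never binds. Hence X_16 = X_0 + Σ_{t<16} Y_t with i.i.d. increments Y_t = y(d_t) ∈ {+1, −1, 0}.
Outcome values over d=0..7: [1, 1, 1, 1, 1, 1, -1, -1]
Σy = 4, Σy² = 8, M = 8
μ = 4/8 = 1/2,  σ² = 8/8 − (1/2)² = 3/4
E[X_16] = 20 + 16·(1/2) = 28


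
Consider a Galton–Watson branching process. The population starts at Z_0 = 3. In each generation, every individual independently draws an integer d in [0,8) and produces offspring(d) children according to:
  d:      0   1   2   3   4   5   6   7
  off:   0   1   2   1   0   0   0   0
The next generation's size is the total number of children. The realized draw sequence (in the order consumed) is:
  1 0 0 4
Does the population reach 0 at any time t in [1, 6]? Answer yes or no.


yes

gen 0: Z_0=3, draws=[1, 0, 0], offspring=[1, 0, 0], Z_1=1
gen 1: Z_1=1, draws=[4], offspring=[0], Z_2=0
gen 2: Z_2=0, draws=[], offspring=[], Z_3=0
gen 3: Z_3=0, draws=[], offspring=[], Z_4=0
gen 4: Z_4=0, draws=[], offspring=[], Z_5=0
gen 5: Z_5=0, draws=[], offspring=[], Z_6=0


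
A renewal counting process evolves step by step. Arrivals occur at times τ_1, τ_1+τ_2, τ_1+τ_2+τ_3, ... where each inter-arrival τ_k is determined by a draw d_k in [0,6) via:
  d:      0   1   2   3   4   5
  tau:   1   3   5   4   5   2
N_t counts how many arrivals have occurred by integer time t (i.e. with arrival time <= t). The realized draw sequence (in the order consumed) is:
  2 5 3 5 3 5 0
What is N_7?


2

draw d_1=2: τ_1=5, arrival time A_1=5
draw d_2=5: τ_2=2, arrival time A_2=7
draw d_3=3: τ_3=4, arrival time A_3=11
draw d_4=5: τ_4=2, arrival time A_4=13
draw d_5=3: τ_5=4, arrival time A_5=17
draw d_6=5: τ_6=2, arrival time A_6=19
draw d_7=0: τ_7=1, arrival time A_7=20
N_t over t=0..7: 0:0 1:0 2:0 3:0 4:0 5:1 6:1 7:2


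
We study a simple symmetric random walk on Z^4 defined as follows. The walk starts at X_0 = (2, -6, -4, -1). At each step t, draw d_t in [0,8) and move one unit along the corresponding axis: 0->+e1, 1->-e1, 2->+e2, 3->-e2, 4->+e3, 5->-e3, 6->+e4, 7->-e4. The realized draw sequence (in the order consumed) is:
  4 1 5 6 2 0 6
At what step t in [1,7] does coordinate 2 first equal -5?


t=0: X=(2, -6, -4, -1), d=4 → +e3, X_1=(2, -6, -3, -1)
t=1: X=(2, -6, -3, -1), d=1 → -e1, X_2=(1, -6, -3, -1)
t=2: X=(1, -6, -3, -1), d=5 → -e3, X_3=(1, -6, -4, -1)
t=3: X=(1, -6, -4, -1), d=6 → +e4, X_4=(1, -6, -4, 0)
t=4: X=(1, -6, -4, 0), d=2 → +e2, X_5=(1, -5, -4, 0)
t=5: X=(1, -5, -4, 0), d=0 → +e1, X_6=(2, -5, -4, 0)
t=6: X=(2, -5, -4, 0), d=6 → +e4, X_7=(2, -5, -4, 1)

5


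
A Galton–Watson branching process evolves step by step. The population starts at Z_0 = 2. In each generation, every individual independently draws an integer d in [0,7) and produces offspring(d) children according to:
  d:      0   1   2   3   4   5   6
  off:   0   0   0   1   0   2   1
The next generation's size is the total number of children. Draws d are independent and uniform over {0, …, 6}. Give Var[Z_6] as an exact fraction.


Outcome values over d=0..6: [0, 0, 0, 1, 0, 2, 1]
Σy = 4, Σy² = 6, M = 7
μ = 4/7 = 4/7,  σ² = 6/7 − (4/7)² = 26/49
V_0 = 0, E_0 = 2
V_1 = 26/49·E_0 + (4/7)²·V_0 = 52/49;  E_1 = 8/7
V_2 = 26/49·E_1 + (4/7)²·V_1 = 2288/2401;  E_2 = 32/49
V_3 = 26/49·E_2 + (4/7)²·V_2 = 77376/117649;  E_3 = 128/343
V_4 = 26/49·E_3 + (4/7)²·V_3 = 2379520/5764801;  E_4 = 512/2401
V_5 = 26/49·E_4 + (4/7)²·V_4 = 70034432/282475249;  E_5 = 2048/16807
V_6 = 26/49·E_5 + (4/7)²·V_5 = 2015490048/13841287201;  E_6 = 8192/117649

2015490048/13841287201


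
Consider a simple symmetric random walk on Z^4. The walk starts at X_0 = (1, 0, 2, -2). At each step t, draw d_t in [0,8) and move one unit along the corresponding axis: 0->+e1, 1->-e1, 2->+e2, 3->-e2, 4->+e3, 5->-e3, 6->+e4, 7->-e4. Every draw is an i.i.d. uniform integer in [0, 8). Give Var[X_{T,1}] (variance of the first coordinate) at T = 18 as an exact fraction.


Outcome values over d=0..7: [1, -1, 0, 0, 0, 0, 0, 0]
Σy = 0, Σy² = 2, M = 8
μ = 0/8 = 0,  σ² = 2/8 − (0)² = 1/4
Independent increments: Var[X_18] = 18·σ² = 18·(1/4) = 9/2

9/2


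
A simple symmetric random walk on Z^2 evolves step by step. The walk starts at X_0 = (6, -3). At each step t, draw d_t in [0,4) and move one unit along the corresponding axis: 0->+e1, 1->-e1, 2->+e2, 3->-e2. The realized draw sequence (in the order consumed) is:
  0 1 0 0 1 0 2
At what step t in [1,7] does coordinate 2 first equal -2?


7

t=0: X=(6, -3), d=0 → +e1, X_1=(7, -3)
t=1: X=(7, -3), d=1 → -e1, X_2=(6, -3)
t=2: X=(6, -3), d=0 → +e1, X_3=(7, -3)
t=3: X=(7, -3), d=0 → +e1, X_4=(8, -3)
t=4: X=(8, -3), d=1 → -e1, X_5=(7, -3)
t=5: X=(7, -3), d=0 → +e1, X_6=(8, -3)
t=6: X=(8, -3), d=2 → +e2, X_7=(8, -2)


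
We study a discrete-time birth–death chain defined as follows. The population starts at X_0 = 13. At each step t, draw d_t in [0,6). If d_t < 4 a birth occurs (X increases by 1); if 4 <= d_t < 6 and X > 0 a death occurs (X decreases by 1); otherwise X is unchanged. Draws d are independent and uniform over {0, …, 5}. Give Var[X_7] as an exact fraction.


56/9

X can drop by at most 1 per step and X_0 = 13 > T = 7, so X_t >= 13 − t >= 6 > 0 for every t <= 7: the floor at 0 (the 'and X > 0' condition) never binds. Hence X_7 = X_0 + Σ_{t<7} Y_t with i.i.d. increments Y_t = y(d_t) ∈ {+1, −1, 0}.
Outcome values over d=0..5: [1, 1, 1, 1, -1, -1]
Σy = 2, Σy² = 6, M = 6
μ = 2/6 = 1/3,  σ² = 6/6 − (1/3)² = 8/9
Independent increments: Var[X_7] = 7·σ² = 7·(8/9) = 56/9


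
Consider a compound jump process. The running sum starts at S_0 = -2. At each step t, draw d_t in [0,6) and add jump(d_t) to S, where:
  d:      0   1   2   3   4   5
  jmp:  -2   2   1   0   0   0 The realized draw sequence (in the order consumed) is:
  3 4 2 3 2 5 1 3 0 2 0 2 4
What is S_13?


t=0: S=-2, d=3, jump=0, S_1=-2
t=1: S=-2, d=4, jump=0, S_2=-2
t=2: S=-2, d=2, jump=1, S_3=-1
t=3: S=-1, d=3, jump=0, S_4=-1
t=4: S=-1, d=2, jump=1, S_5=0
t=5: S=0, d=5, jump=0, S_6=0
t=6: S=0, d=1, jump=2, S_7=2
t=7: S=2, d=3, jump=0, S_8=2
t=8: S=2, d=0, jump=-2, S_9=0
t=9: S=0, d=2, jump=1, S_10=1
t=10: S=1, d=0, jump=-2, S_11=-1
t=11: S=-1, d=2, jump=1, S_12=0
t=12: S=0, d=4, jump=0, S_13=0

0


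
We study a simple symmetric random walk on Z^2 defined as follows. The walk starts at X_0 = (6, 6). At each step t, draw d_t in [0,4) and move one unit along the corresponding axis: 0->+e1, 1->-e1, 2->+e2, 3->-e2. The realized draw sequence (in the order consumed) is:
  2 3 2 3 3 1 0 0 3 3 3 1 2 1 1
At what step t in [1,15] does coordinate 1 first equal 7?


t=0: X=(6, 6), d=2 → +e2, X_1=(6, 7)
t=1: X=(6, 7), d=3 → -e2, X_2=(6, 6)
t=2: X=(6, 6), d=2 → +e2, X_3=(6, 7)
t=3: X=(6, 7), d=3 → -e2, X_4=(6, 6)
t=4: X=(6, 6), d=3 → -e2, X_5=(6, 5)
t=5: X=(6, 5), d=1 → -e1, X_6=(5, 5)
t=6: X=(5, 5), d=0 → +e1, X_7=(6, 5)
t=7: X=(6, 5), d=0 → +e1, X_8=(7, 5)
t=8: X=(7, 5), d=3 → -e2, X_9=(7, 4)
t=9: X=(7, 4), d=3 → -e2, X_10=(7, 3)
t=10: X=(7, 3), d=3 → -e2, X_11=(7, 2)
t=11: X=(7, 2), d=1 → -e1, X_12=(6, 2)
t=12: X=(6, 2), d=2 → +e2, X_13=(6, 3)
t=13: X=(6, 3), d=1 → -e1, X_14=(5, 3)
t=14: X=(5, 3), d=1 → -e1, X_15=(4, 3)

8


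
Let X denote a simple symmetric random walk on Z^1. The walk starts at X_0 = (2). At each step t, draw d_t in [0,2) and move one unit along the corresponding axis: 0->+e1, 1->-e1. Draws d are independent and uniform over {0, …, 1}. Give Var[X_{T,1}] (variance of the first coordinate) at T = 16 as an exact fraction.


16

Outcome values over d=0..1: [1, -1]
Σy = 0, Σy² = 2, M = 2
μ = 0/2 = 0,  σ² = 2/2 − (0)² = 1
Independent increments: Var[X_16] = 16·σ² = 16·(1) = 16


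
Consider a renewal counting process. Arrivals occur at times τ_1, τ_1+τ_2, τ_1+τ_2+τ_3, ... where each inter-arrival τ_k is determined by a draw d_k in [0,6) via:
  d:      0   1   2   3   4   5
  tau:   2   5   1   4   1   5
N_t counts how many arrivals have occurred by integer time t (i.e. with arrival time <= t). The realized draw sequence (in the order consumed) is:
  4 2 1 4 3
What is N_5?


draw d_1=4: τ_1=1, arrival time A_1=1
draw d_2=2: τ_2=1, arrival time A_2=2
draw d_3=1: τ_3=5, arrival time A_3=7
draw d_4=4: τ_4=1, arrival time A_4=8
draw d_5=3: τ_5=4, arrival time A_5=12
N_t over t=0..5: 0:0 1:1 2:2 3:2 4:2 5:2

2


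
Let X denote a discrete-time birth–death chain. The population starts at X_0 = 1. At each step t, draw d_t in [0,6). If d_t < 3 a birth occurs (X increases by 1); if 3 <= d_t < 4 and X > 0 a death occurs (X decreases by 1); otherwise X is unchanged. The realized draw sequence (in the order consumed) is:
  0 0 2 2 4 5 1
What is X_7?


6

t=0: X=1, d=0 → birth, X_1=2
t=1: X=2, d=0 → birth, X_2=3
t=2: X=3, d=2 → birth, X_3=4
t=3: X=4, d=2 → birth, X_4=5
t=4: X=5, d=4 → hold, X_5=5
t=5: X=5, d=5 → hold, X_6=5
t=6: X=5, d=1 → birth, X_7=6


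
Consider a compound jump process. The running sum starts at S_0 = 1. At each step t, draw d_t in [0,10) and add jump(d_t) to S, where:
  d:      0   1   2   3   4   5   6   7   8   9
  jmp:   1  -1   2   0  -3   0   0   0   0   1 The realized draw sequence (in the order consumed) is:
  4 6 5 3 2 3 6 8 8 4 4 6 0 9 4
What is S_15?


-7

t=0: S=1, d=4, jump=-3, S_1=-2
t=1: S=-2, d=6, jump=0, S_2=-2
t=2: S=-2, d=5, jump=0, S_3=-2
t=3: S=-2, d=3, jump=0, S_4=-2
t=4: S=-2, d=2, jump=2, S_5=0
t=5: S=0, d=3, jump=0, S_6=0
t=6: S=0, d=6, jump=0, S_7=0
t=7: S=0, d=8, jump=0, S_8=0
t=8: S=0, d=8, jump=0, S_9=0
t=9: S=0, d=4, jump=-3, S_10=-3
t=10: S=-3, d=4, jump=-3, S_11=-6
t=11: S=-6, d=6, jump=0, S_12=-6
t=12: S=-6, d=0, jump=1, S_13=-5
t=13: S=-5, d=9, jump=1, S_14=-4
t=14: S=-4, d=4, jump=-3, S_15=-7


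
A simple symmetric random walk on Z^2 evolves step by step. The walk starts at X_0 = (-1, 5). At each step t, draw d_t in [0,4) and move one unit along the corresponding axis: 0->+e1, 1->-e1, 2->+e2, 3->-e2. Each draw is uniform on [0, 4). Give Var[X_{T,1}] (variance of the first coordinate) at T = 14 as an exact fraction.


7

Outcome values over d=0..3: [1, -1, 0, 0]
Σy = 0, Σy² = 2, M = 4
μ = 0/4 = 0,  σ² = 2/4 − (0)² = 1/2
Independent increments: Var[X_14] = 14·σ² = 14·(1/2) = 7


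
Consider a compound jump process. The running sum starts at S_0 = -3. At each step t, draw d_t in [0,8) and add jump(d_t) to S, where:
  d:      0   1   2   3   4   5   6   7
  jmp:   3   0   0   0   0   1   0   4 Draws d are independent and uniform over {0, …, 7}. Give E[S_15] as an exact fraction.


12

Outcome values over d=0..7: [3, 0, 0, 0, 0, 1, 0, 4]
Σy = 8, Σy² = 26, M = 8
μ = 8/8 = 1,  σ² = 26/8 − (1)² = 9/4
E[S_15] = -3 + 15·(1) = 12


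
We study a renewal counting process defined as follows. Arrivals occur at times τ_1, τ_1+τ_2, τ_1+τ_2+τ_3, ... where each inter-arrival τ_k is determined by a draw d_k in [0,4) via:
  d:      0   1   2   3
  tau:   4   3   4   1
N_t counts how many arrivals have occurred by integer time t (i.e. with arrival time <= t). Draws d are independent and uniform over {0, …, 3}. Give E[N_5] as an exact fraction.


1541/1024

Inter-arrival values over d=0..3: [4, 3, 4, 1]
Each d has probability 1/4, so the pmf of τ is: f(1) = 1/4, f(3) = 1/4, f(4) = 1/2
Renewal equation for m(n) = E[N_n]: condition on τ_1 = k (if k <= n, one arrival plus a fresh copy on the remaining n−k steps): m(n) = F(n) + Σ_{k<=n} f(k)·m(n−k), where F(n) = P(τ <= n) and m(0) = 0
m(1) = F(1) = 1/4
m(2) = F(2) + f(1)·m(1) = 1/4 + 1/4·1/4 = 5/16
m(3) = F(3) + f(1)·m(2) = 1/2 + 1/4·5/16 = 37/64
m(4) = F(4) + f(1)·m(3) + f(3)·m(1) = 1 + 1/4·37/64 + 1/4·1/4 = 309/256
m(5) = F(5) + f(1)·m(4) + f(3)·m(2) + f(4)·m(1) = 1 + 1/4·309/256 + 1/4·5/16 + 1/2·1/4 = 1541/1024
E[N_5] = m(5) = 1541/1024


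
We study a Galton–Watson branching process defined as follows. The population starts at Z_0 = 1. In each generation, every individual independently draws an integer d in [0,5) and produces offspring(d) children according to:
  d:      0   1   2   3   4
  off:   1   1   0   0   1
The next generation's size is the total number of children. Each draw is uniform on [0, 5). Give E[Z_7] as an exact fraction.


Outcome values over d=0..4: [1, 1, 0, 0, 1]
Σy = 3, Σy² = 3, M = 5
μ = 3/5 = 3/5,  σ² = 3/5 − (3/5)² = 6/25
E[Z_0] = 1
E[Z_1] = 3/5·E[Z_0] = 3/5
E[Z_2] = 3/5·E[Z_1] = 9/25
E[Z_3] = 3/5·E[Z_2] = 27/125
E[Z_4] = 3/5·E[Z_3] = 81/625
E[Z_5] = 3/5·E[Z_4] = 243/3125
E[Z_6] = 3/5·E[Z_5] = 729/15625
E[Z_7] = 3/5·E[Z_6] = 2187/78125

2187/78125


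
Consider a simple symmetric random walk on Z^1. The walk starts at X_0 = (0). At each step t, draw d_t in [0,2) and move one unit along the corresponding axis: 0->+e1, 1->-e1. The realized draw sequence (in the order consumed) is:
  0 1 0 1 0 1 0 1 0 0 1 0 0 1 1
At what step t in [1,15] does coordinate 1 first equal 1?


t=0: X=(0), d=0 → +e1, X_1=(1)
t=1: X=(1), d=1 → -e1, X_2=(0)
t=2: X=(0), d=0 → +e1, X_3=(1)
t=3: X=(1), d=1 → -e1, X_4=(0)
t=4: X=(0), d=0 → +e1, X_5=(1)
t=5: X=(1), d=1 → -e1, X_6=(0)
t=6: X=(0), d=0 → +e1, X_7=(1)
t=7: X=(1), d=1 → -e1, X_8=(0)
t=8: X=(0), d=0 → +e1, X_9=(1)
t=9: X=(1), d=0 → +e1, X_10=(2)
t=10: X=(2), d=1 → -e1, X_11=(1)
t=11: X=(1), d=0 → +e1, X_12=(2)
t=12: X=(2), d=0 → +e1, X_13=(3)
t=13: X=(3), d=1 → -e1, X_14=(2)
t=14: X=(2), d=1 → -e1, X_15=(1)

1


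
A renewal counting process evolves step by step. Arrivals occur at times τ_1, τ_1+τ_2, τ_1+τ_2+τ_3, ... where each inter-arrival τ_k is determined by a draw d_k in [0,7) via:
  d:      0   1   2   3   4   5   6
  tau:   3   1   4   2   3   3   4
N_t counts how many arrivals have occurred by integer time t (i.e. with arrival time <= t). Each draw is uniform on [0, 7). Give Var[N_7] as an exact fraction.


Inter-arrival values over d=0..6: [3, 1, 4, 2, 3, 3, 4]
Each d has probability 1/7, so the pmf of τ is: f(1) = 1/7, f(2) = 1/7, f(3) = 3/7, f(4) = 2/7
Let p_n(j) = P(N_n = j), with p_0 = [1]. Condition on τ_1: p_n(0) = P(τ > n), and for j >= 1, p_n(j) = Σ_{k<=n} f(k)·p_{n−k}(j−1)
p_1 = [6/7, 1/7]  (j = 0..1)
p_2 = [5/7, 13/49, 1/49]  (j = 0..2)
p_3 = [2/7, 32/49, 20/343, 1/343]  (j = 0..3)
p_4 = [0, 39/49, 66/343, 27/2401, 1/2401]  (j = 0..4)
p_5 = [0, 29/49, 124/343, 107/2401, 34/16807, 1/16807]  (j = 0..5)
p_6 = [0, 16/49, 190/343, 264/2401, 155/16807, 41/117649, 1/117649]  (j = 0..6)
p_7 = [0, 4/49, 226/343, 552/2401, 466/16807, 30/16807, 48/823543, 1/823543]  (j = 0..7)
E[N_7] = Σ j·p_7(j) = 1819469/823543;  E[N_7²] = Σ j²·p_7(j) = 4345627/823543
Var[N_7] = 4345627/823543 − (1819469/823543)² = 268343254500/678223072849

268343254500/678223072849


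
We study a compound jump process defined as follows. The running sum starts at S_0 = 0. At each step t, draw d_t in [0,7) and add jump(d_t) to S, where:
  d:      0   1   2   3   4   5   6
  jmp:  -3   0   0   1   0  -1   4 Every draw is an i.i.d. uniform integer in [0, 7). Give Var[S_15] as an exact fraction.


Outcome values over d=0..6: [-3, 0, 0, 1, 0, -1, 4]
Σy = 1, Σy² = 27, M = 7
μ = 1/7 = 1/7,  σ² = 27/7 − (1/7)² = 188/49
Independent increments: Var[S_15] = 15·σ² = 15·(188/49) = 2820/49

2820/49


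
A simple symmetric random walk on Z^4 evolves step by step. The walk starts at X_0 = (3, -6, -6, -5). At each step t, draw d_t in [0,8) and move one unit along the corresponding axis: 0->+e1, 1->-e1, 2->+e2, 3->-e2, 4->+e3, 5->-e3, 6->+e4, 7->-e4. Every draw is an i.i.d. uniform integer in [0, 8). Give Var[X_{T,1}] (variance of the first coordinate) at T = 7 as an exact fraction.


7/4

Outcome values over d=0..7: [1, -1, 0, 0, 0, 0, 0, 0]
Σy = 0, Σy² = 2, M = 8
μ = 0/8 = 0,  σ² = 2/8 − (0)² = 1/4
Independent increments: Var[X_7] = 7·σ² = 7·(1/4) = 7/4


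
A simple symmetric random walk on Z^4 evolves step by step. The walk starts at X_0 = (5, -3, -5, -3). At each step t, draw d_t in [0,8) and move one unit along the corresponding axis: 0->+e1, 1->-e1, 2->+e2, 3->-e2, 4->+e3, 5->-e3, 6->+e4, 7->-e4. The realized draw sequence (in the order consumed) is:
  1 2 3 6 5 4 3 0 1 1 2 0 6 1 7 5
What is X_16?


t=0: X=(5, -3, -5, -3), d=1 → -e1, X_1=(4, -3, -5, -3)
t=1: X=(4, -3, -5, -3), d=2 → +e2, X_2=(4, -2, -5, -3)
t=2: X=(4, -2, -5, -3), d=3 → -e2, X_3=(4, -3, -5, -3)
t=3: X=(4, -3, -5, -3), d=6 → +e4, X_4=(4, -3, -5, -2)
t=4: X=(4, -3, -5, -2), d=5 → -e3, X_5=(4, -3, -6, -2)
t=5: X=(4, -3, -6, -2), d=4 → +e3, X_6=(4, -3, -5, -2)
t=6: X=(4, -3, -5, -2), d=3 → -e2, X_7=(4, -4, -5, -2)
t=7: X=(4, -4, -5, -2), d=0 → +e1, X_8=(5, -4, -5, -2)
t=8: X=(5, -4, -5, -2), d=1 → -e1, X_9=(4, -4, -5, -2)
t=9: X=(4, -4, -5, -2), d=1 → -e1, X_10=(3, -4, -5, -2)
t=10: X=(3, -4, -5, -2), d=2 → +e2, X_11=(3, -3, -5, -2)
t=11: X=(3, -3, -5, -2), d=0 → +e1, X_12=(4, -3, -5, -2)
t=12: X=(4, -3, -5, -2), d=6 → +e4, X_13=(4, -3, -5, -1)
t=13: X=(4, -3, -5, -1), d=1 → -e1, X_14=(3, -3, -5, -1)
t=14: X=(3, -3, -5, -1), d=7 → -e4, X_15=(3, -3, -5, -2)
t=15: X=(3, -3, -5, -2), d=5 → -e3, X_16=(3, -3, -6, -2)

(3, -3, -6, -2)


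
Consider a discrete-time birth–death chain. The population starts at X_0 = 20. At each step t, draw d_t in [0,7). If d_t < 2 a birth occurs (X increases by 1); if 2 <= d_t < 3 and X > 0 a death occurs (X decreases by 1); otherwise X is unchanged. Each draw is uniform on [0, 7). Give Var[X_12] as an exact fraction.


X can drop by at most 1 per step and X_0 = 20 > T = 12, so X_t >= 20 − t >= 8 > 0 for every t <= 12: the floor at 0 (the 'and X > 0' condition) never binds. Hence X_12 = X_0 + Σ_{t<12} Y_t with i.i.d. increments Y_t = y(d_t) ∈ {+1, −1, 0}.
Outcome values over d=0..6: [1, 1, -1, 0, 0, 0, 0]
Σy = 1, Σy² = 3, M = 7
μ = 1/7 = 1/7,  σ² = 3/7 − (1/7)² = 20/49
Independent increments: Var[X_12] = 12·σ² = 12·(20/49) = 240/49

240/49


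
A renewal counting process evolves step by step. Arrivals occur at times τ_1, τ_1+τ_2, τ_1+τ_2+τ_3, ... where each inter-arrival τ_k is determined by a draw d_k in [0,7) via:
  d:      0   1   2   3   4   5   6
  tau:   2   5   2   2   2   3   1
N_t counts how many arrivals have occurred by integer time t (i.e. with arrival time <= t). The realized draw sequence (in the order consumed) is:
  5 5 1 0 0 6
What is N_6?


draw d_1=5: τ_1=3, arrival time A_1=3
draw d_2=5: τ_2=3, arrival time A_2=6
draw d_3=1: τ_3=5, arrival time A_3=11
draw d_4=0: τ_4=2, arrival time A_4=13
draw d_5=0: τ_5=2, arrival time A_5=15
draw d_6=6: τ_6=1, arrival time A_6=16
N_t over t=0..6: 0:0 1:0 2:0 3:1 4:1 5:1 6:2

2


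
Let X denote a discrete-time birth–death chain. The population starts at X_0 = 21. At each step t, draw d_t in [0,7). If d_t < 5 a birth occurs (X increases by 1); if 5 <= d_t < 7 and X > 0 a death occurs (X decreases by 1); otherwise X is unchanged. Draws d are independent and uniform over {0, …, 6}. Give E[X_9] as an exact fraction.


174/7

X can drop by at most 1 per step and X_0 = 21 > T = 9, so X_t >= 21 − t >= 12 > 0 for every t <= 9: the floor at 0 (the 'and X > 0' condition) never binds. Hence X_9 = X_0 + Σ_{t<9} Y_t with i.i.d. increments Y_t = y(d_t) ∈ {+1, −1, 0}.
Outcome values over d=0..6: [1, 1, 1, 1, 1, -1, -1]
Σy = 3, Σy² = 7, M = 7
μ = 3/7 = 3/7,  σ² = 7/7 − (3/7)² = 40/49
E[X_9] = 21 + 9·(3/7) = 174/7


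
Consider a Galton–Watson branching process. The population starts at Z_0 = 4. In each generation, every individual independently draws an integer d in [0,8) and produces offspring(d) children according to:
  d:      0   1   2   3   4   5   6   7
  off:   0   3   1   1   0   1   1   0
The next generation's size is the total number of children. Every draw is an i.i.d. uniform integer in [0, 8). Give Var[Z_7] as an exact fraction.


8241135388255/1099511627776

Outcome values over d=0..7: [0, 3, 1, 1, 0, 1, 1, 0]
Σy = 7, Σy² = 13, M = 8
μ = 7/8 = 7/8,  σ² = 13/8 − (7/8)² = 55/64
V_0 = 0, E_0 = 4
V_1 = 55/64·E_0 + (7/8)²·V_0 = 55/16;  E_1 = 7/2
V_2 = 55/64·E_1 + (7/8)²·V_1 = 5775/1024;  E_2 = 49/16
V_3 = 55/64·E_2 + (7/8)²·V_2 = 455455/65536;  E_3 = 343/128
V_4 = 55/64·E_3 + (7/8)²·V_3 = 31976175/4194304;  E_4 = 2401/1024
V_5 = 55/64·E_4 + (7/8)²·V_4 = 2107729855/268435456;  E_5 = 16807/8192
V_6 = 55/64·E_5 + (7/8)²·V_5 = 133569010575/17179869184;  E_6 = 117649/65536
V_7 = 55/64·E_6 + (7/8)²·V_6 = 8241135388255/1099511627776;  E_7 = 823543/524288
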